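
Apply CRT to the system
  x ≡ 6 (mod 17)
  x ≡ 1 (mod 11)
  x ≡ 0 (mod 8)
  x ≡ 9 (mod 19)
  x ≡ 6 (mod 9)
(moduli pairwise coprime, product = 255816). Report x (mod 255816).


Product of moduli M = 17 · 11 · 8 · 19 · 9 = 255816.
Merge one congruence at a time:
  Start: x ≡ 6 (mod 17).
  Combine with x ≡ 1 (mod 11); new modulus lcm = 187.
    Write x = 6 + 17·t and substitute into x ≡ 1 (mod 11): 17·t ≡ 1 − 6 = -5 (mod 11).
    Reduce coefficients mod 11: 6·t ≡ 6 (mod 11).
    The inverse of 6 mod 11 is 2 (since 6·2 = 12 = 1·11 + 1), so t ≡ 2·6 = 12 ≡ 1 (mod 11).
    Then x = 6 + 17·1 = 23, valid modulo lcm(17, 11) = 187: x ≡ 23 (mod 187).
  Combine with x ≡ 0 (mod 8); new modulus lcm = 1496.
    Write x = 23 + 187·t and substitute into x ≡ 0 (mod 8): 187·t ≡ 0 − 23 = -23 (mod 8).
    Reduce coefficients mod 8: 3·t ≡ 1 (mod 8).
    The inverse of 3 mod 8 is 3 (since 3·3 = 9 = 1·8 + 1), so t ≡ 3·1 = 3 ≡ 3 (mod 8).
    Then x = 23 + 187·3 = 584, valid modulo lcm(187, 8) = 1496: x ≡ 584 (mod 1496).
  Combine with x ≡ 9 (mod 19); new modulus lcm = 28424.
    Write x = 584 + 1496·t and substitute into x ≡ 9 (mod 19): 1496·t ≡ 9 − 584 = -575 (mod 19).
    Reduce coefficients mod 19: 14·t ≡ 14 (mod 19).
    The inverse of 14 mod 19 is 15 (since 14·15 = 210 = 11·19 + 1), so t ≡ 15·14 = 210 ≡ 1 (mod 19).
    Then x = 584 + 1496·1 = 2080, valid modulo lcm(1496, 19) = 28424: x ≡ 2080 (mod 28424).
  Combine with x ≡ 6 (mod 9); new modulus lcm = 255816.
    Write x = 2080 + 28424·t and substitute into x ≡ 6 (mod 9): 28424·t ≡ 6 − 2080 = -2074 (mod 9).
    Reduce coefficients mod 9: 2·t ≡ 5 (mod 9).
    The inverse of 2 mod 9 is 5 (since 2·5 = 10 = 1·9 + 1), so t ≡ 5·5 = 25 ≡ 7 (mod 9).
    Then x = 2080 + 28424·7 = 201048, valid modulo lcm(28424, 9) = 255816: x ≡ 201048 (mod 255816).
Verify against each original: 201048 mod 17 = 6, 201048 mod 11 = 1, 201048 mod 8 = 0, 201048 mod 19 = 9, 201048 mod 9 = 6.

x ≡ 201048 (mod 255816).


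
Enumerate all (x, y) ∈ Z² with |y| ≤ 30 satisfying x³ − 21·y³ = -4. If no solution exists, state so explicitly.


The equation is x³ - 21y³ = -4. For fixed y, x³ = 21·y³ − 4, so a solution requires the RHS to be a perfect cube.
Strategy: iterate y from -30 to 30, compute RHS = 21·y³ − 4, and check whether it is a (positive or negative) perfect cube.
Check small values of y:
  y = 0: RHS = -4 is not a perfect cube.
  y = 1: RHS = 17 is not a perfect cube.
  y = -1: RHS = -25 is not a perfect cube.
  y = 2: RHS = 164 is not a perfect cube.
  y = -2: RHS = -172 is not a perfect cube.
  y = 3: RHS = 563 is not a perfect cube.
  y = -3: RHS = -571 is not a perfect cube.
Continuing the search up to |y| = 30 finds no solutions either.
No (x, y) in the scanned range satisfies the equation.

No integer solutions with |y| ≤ 30.


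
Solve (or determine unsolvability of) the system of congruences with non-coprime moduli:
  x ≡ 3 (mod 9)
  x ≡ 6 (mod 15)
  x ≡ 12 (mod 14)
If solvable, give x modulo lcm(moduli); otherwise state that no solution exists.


Moduli 9, 15, 14 are not pairwise coprime, so CRT works modulo lcm(m_i) when all pairwise compatibility conditions hold.
Pairwise compatibility: gcd(m_i, m_j) must divide a_i - a_j for every pair.
Merge one congruence at a time:
  Start: x ≡ 3 (mod 9).
  Combine with x ≡ 6 (mod 15): gcd(9, 15) = 3; 6 - 3 = 3, which IS divisible by 3, so compatible.
    Write x = 3 + 9·t and substitute into x ≡ 6 (mod 15): 9·t ≡ 6 − 3 = 3 (mod 15).
    Divide the congruence (and modulus) by g = 3: 3·t ≡ 1 (mod 5).
    The inverse of 3 mod 5 is 2 (since 3·2 = 6 = 1·5 + 1), so t ≡ 2·1 = 2 ≡ 2 (mod 5).
    Then x = 3 + 9·2 = 21, valid modulo lcm(9, 15) = 45: x ≡ 21 (mod 45).
  Combine with x ≡ 12 (mod 14): gcd(45, 14) = 1; 12 - 21 = -9, which IS divisible by 1, so compatible.
    Write x = 21 + 45·t and substitute into x ≡ 12 (mod 14): 45·t ≡ 12 − 21 = -9 (mod 14).
    Reduce coefficients mod 14: 3·t ≡ 5 (mod 14).
    The inverse of 3 mod 14 is 5 (since 3·5 = 15 = 1·14 + 1), so t ≡ 5·5 = 25 ≡ 11 (mod 14).
    Then x = 21 + 45·11 = 516, valid modulo lcm(45, 14) = 630: x ≡ 516 (mod 630).
Verify: 516 mod 9 = 3, 516 mod 15 = 6, 516 mod 14 = 12.

x ≡ 516 (mod 630).


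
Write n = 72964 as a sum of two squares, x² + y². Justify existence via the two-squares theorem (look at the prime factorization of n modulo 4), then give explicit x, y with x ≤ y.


Step 1: Factor n = 72964 = 2^2 · 17 · 29 · 37.
Step 2: Check the mod-4 condition on each prime factor: 2 = 2 (special); 17 ≡ 1 (mod 4), exponent 1; 29 ≡ 1 (mod 4), exponent 1; 37 ≡ 1 (mod 4), exponent 1.
All primes ≡ 3 (mod 4) appear to even exponent (or don't appear), so by the two-squares theorem n IS expressible as a sum of two squares.
Step 3: Build a representation. Group n = k² · m with k = 2 and m = 17 · 29 · 37 = 18241 (a product of primes ≡ 1 (mod 4)); a representation of m scales to one of n via (k·x)² + (k·y)² = k²(x² + y²). Each prime p ≡ 1 (mod 4) is itself a sum of two squares; find a² by testing p − a² for a perfect square:
  17: 17 − 1² = 16 = 4² ⇒ 17 = 1² + 4².
  29: 29 − 1² = 28, 29 − 2² = 25 = 5² ⇒ 29 = 2² + 5².
  37: 37 − 1² = 36 = 6² ⇒ 37 = 1² + 6².
  Combine using the Brahmagupta–Fibonacci identity (a² + b²)(c² + d²) = (ac − bd)² + (ad + bc)² = (ac + bd)² + (ad − bc)²:
  17 · 29 = 493: from (1² + 4²)(2² + 5²), take (1·2 − 4·5, 1·5 + 4·2) = (2 − 20, 5 + 8) = (-18, 13); dropping signs (only squares matter) gives (18, 13); check 18² + 13² = 324 + 169 = 493 ✓.
  493 · 37 = 18241: from (18² + 13²)(1² + 6²), take (18·1 − 13·6, 18·6 + 13·1) = (18 − 78, 108 + 13) = (-60, 121); dropping signs (only squares matter) gives (60, 121); check 60² + 121² = 3600 + 14641 = 18241 ✓.
  Scale by k = 2: (2·60, 2·121) = (120, 242).
Step 4: Order so x ≤ y and verify: 120² + 242² = 14400 + 58564 = 72964 = n. ✓

n = 72964 = 120² + 242² (one valid representation with x ≤ y).


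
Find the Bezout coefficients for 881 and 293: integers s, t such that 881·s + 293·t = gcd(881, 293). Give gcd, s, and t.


Euclidean algorithm on (881, 293) — divide until remainder is 0:
  881 = 3 · 293 + 2
  293 = 146 · 2 + 1
  2 = 2 · 1 + 0
gcd(881, 293) = 1.
Track Bezout coefficients alongside the remainders: start with r₀ = 881 = a·1 + b·0 (s = 1, t = 0) and r₁ = 293 = a·0 + b·1 (s = 0, t = 1); each new remainder r_{k+1} = r_{k-1} − q_k·r_k inherits s_{k+1} = s_{k-1} − q_k·s_k, t_{k+1} = t_{k-1} − q_k·t_k, so r_k = a·s_k + b·t_k at every step:
  q = 3: r = 2, s = 1 − 3·0 = 1, t = 0 − 3·1 = -3  (check: 881·1 + 293·(-3) = 2)
  q = 146: r = 1, s = 0 − 146·1 = -146, t = 1 − 146·(-3) = 439  (check: 881·(-146) + 293·439 = 1)
The row with r = 1 (the gcd) gives the Bezout coefficients s = -146, t = 439.
Result: 881 · (-146) + 293 · (439) = 1.

gcd(881, 293) = 1; s = -146, t = 439 (check: 881·(-146) + 293·439 = 1).


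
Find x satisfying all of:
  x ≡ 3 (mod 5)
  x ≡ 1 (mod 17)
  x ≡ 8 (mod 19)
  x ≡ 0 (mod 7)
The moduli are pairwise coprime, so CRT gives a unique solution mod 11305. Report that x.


Product of moduli M = 5 · 17 · 19 · 7 = 11305.
Merge one congruence at a time:
  Start: x ≡ 3 (mod 5).
  Combine with x ≡ 1 (mod 17); new modulus lcm = 85.
    Write x = 3 + 5·t and substitute into x ≡ 1 (mod 17): 5·t ≡ 1 − 3 = -2 (mod 17).
    Reduce coefficients mod 17: 5·t ≡ 15 (mod 17).
    The inverse of 5 mod 17 is 7 (since 5·7 = 35 = 2·17 + 1), so t ≡ 7·15 = 105 ≡ 3 (mod 17).
    Then x = 3 + 5·3 = 18, valid modulo lcm(5, 17) = 85: x ≡ 18 (mod 85).
  Combine with x ≡ 8 (mod 19); new modulus lcm = 1615.
    Write x = 18 + 85·t and substitute into x ≡ 8 (mod 19): 85·t ≡ 8 − 18 = -10 (mod 19).
    Reduce coefficients mod 19: 9·t ≡ 9 (mod 19).
    The inverse of 9 mod 19 is 17 (since 9·17 = 153 = 8·19 + 1), so t ≡ 17·9 = 153 ≡ 1 (mod 19).
    Then x = 18 + 85·1 = 103, valid modulo lcm(85, 19) = 1615: x ≡ 103 (mod 1615).
  Combine with x ≡ 0 (mod 7); new modulus lcm = 11305.
    Write x = 103 + 1615·t and substitute into x ≡ 0 (mod 7): 1615·t ≡ 0 − 103 = -103 (mod 7).
    Reduce coefficients mod 7: 5·t ≡ 2 (mod 7).
    The inverse of 5 mod 7 is 3 (since 5·3 = 15 = 2·7 + 1), so t ≡ 3·2 = 6 ≡ 6 (mod 7).
    Then x = 103 + 1615·6 = 9793, valid modulo lcm(1615, 7) = 11305: x ≡ 9793 (mod 11305).
Verify against each original: 9793 mod 5 = 3, 9793 mod 17 = 1, 9793 mod 19 = 8, 9793 mod 7 = 0.

x ≡ 9793 (mod 11305).


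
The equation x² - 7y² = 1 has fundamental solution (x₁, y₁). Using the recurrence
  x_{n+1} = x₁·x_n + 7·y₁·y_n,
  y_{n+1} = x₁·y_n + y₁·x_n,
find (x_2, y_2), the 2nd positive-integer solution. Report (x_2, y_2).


Step 1: Find the fundamental solution (x₁, y₁) of x² - 7y² = 1.
  Expand √7 as a continued fraction. a₀ = ⌊√7⌋ = 2; iterate m_{k+1} = d_k·a_k − m_k, d_{k+1} = (7 − m_{k+1}²)/d_k, a_{k+1} = ⌊(a₀ + m_{k+1})/d_{k+1}⌋ (starting m₀ = 0, d₀ = 1), with convergents p_k = a_k·p_{k-1} + p_{k-2}, q_k = a_k·q_{k-1} + q_{k-2} (p₋₁ = 1, q₋₁ = 0):
  k = 0: a₀ = 2; p₀/q₀ = 2/1; p₀² − 7·q₀² = 4 − 7 = -3.
  k = 1: m = 2, d = 3, a = ⌊(2 + 2)/3⌋ = 1; p/q = (1·2 + 1)/(1·1 + 0) = 3/1; p² − 7·q² = 9 − 7 = 2.
  k = 2: m = 1, d = 2, a = ⌊(2 + 1)/2⌋ = 1; p/q = (1·3 + 2)/(1·1 + 1) = 5/2; p² − 7·q² = 25 − 28 = -3.
  k = 3: m = 1, d = 3, a = ⌊(2 + 1)/3⌋ = 1; p/q = (1·5 + 3)/(1·2 + 1) = 8/3; p² − 7·q² = 64 − 63 = 1.
  The first convergent with p² − 7·q² = 1 gives the fundamental solution (x₁, y₁) = (8, 3).
Step 2: Apply the recurrence (x_{n+1}, y_{n+1}) = (x₁x_n + 7y₁y_n, x₁y_n + y₁x_n) repeatedly.
  From (x_1, y_1) = (8, 3): x_2 = 8·8 + 7·3·3 = 127; y_2 = 8·3 + 3·8 = 48.
Step 3: Verify x_2² - 7·y_2² = 16129 - 16128 = 1 (should be 1). ✓

(x_1, y_1) = (8, 3); (x_2, y_2) = (127, 48).


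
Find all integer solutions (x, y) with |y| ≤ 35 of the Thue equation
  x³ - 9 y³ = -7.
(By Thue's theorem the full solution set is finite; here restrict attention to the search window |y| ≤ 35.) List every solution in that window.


The equation is x³ - 9y³ = -7. For fixed y, x³ = 9·y³ − 7, so a solution requires the RHS to be a perfect cube.
Strategy: iterate y from -35 to 35, compute RHS = 9·y³ − 7, and check whether it is a (positive or negative) perfect cube.
Check small values of y:
  y = 0: RHS = -7 is not a perfect cube.
  y = 1: RHS = 2 is not a perfect cube.
  y = -1: RHS = -16 is not a perfect cube.
  y = 2: RHS = 65 is not a perfect cube.
  y = -2: RHS = -79 is not a perfect cube.
  y = 3: RHS = 236 is not a perfect cube.
  y = -3: RHS = -250 is not a perfect cube.
Continuing the search up to |y| = 35 finds no solutions either.
No (x, y) in the scanned range satisfies the equation.

No integer solutions with |y| ≤ 35.


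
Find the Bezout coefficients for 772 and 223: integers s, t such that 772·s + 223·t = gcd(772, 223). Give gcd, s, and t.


Euclidean algorithm on (772, 223) — divide until remainder is 0:
  772 = 3 · 223 + 103
  223 = 2 · 103 + 17
  103 = 6 · 17 + 1
  17 = 17 · 1 + 0
gcd(772, 223) = 1.
Track Bezout coefficients alongside the remainders: start with r₀ = 772 = a·1 + b·0 (s = 1, t = 0) and r₁ = 223 = a·0 + b·1 (s = 0, t = 1); each new remainder r_{k+1} = r_{k-1} − q_k·r_k inherits s_{k+1} = s_{k-1} − q_k·s_k, t_{k+1} = t_{k-1} − q_k·t_k, so r_k = a·s_k + b·t_k at every step:
  q = 3: r = 103, s = 1 − 3·0 = 1, t = 0 − 3·1 = -3  (check: 772·1 + 223·(-3) = 103)
  q = 2: r = 17, s = 0 − 2·1 = -2, t = 1 − 2·(-3) = 7  (check: 772·(-2) + 223·7 = 17)
  q = 6: r = 1, s = 1 − 6·(-2) = 13, t = -3 − 6·7 = -45  (check: 772·13 + 223·(-45) = 1)
The row with r = 1 (the gcd) gives the Bezout coefficients s = 13, t = -45.
Result: 772 · (13) + 223 · (-45) = 1.

gcd(772, 223) = 1; s = 13, t = -45 (check: 772·13 + 223·(-45) = 1).


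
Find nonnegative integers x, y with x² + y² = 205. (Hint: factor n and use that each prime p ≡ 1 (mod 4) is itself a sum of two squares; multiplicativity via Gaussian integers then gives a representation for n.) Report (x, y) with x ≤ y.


Step 1: Factor n = 205 = 5 · 41.
Step 2: Check the mod-4 condition on each prime factor: 5 ≡ 1 (mod 4), exponent 1; 41 ≡ 1 (mod 4), exponent 1.
All primes ≡ 3 (mod 4) appear to even exponent (or don't appear), so by the two-squares theorem n IS expressible as a sum of two squares.
Step 3: Build a representation. Here n = 5 · 41 is a product of primes ≡ 1 (mod 4). Each prime p ≡ 1 (mod 4) is itself a sum of two squares; find a² by testing p − a² for a perfect square:
  5: 5 − 1² = 4 = 2² ⇒ 5 = 1² + 2².
  41: 41 − 1² = 40, 41 − 2² = 37, 41 − 3² = 32, 41 − 4² = 25 = 5² ⇒ 41 = 4² + 5².
  Combine using the Brahmagupta–Fibonacci identity (a² + b²)(c² + d²) = (ac − bd)² + (ad + bc)² = (ac + bd)² + (ad − bc)²:
  5 · 41 = 205: from (1² + 2²)(4² + 5²), take (1·4 − 2·5, 1·5 + 2·4) = (4 − 10, 5 + 8) = (-6, 13); dropping signs (only squares matter) gives (6, 13); check 6² + 13² = 36 + 169 = 205 ✓.
Step 4: Order so x ≤ y and verify: 6² + 13² = 36 + 169 = 205 = n. ✓

n = 205 = 6² + 13² (one valid representation with x ≤ y).


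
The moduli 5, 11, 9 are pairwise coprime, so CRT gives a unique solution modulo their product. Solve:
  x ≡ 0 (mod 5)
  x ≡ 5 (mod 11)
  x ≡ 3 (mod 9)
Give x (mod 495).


Moduli 5, 11, 9 are pairwise coprime; by CRT there is a unique solution modulo M = 5 · 11 · 9 = 495.
Solve pairwise, accumulating the modulus:
  Start with x ≡ 0 (mod 5).
  Combine with x ≡ 5 (mod 11): since gcd(5, 11) = 1, we get a unique residue mod 55.
    Write x = 0 + 5·t and substitute into x ≡ 5 (mod 11): 5·t ≡ 5 − 0 = 5 (mod 11).
    The inverse of 5 mod 11 is 9 (since 5·9 = 45 = 4·11 + 1), so t ≡ 9·5 = 45 ≡ 1 (mod 11).
    Then x = 0 + 5·1 = 5, valid modulo lcm(5, 11) = 55: x ≡ 5 (mod 55).
  Combine with x ≡ 3 (mod 9): since gcd(55, 9) = 1, we get a unique residue mod 495.
    Write x = 5 + 55·t and substitute into x ≡ 3 (mod 9): 55·t ≡ 3 − 5 = -2 (mod 9).
    Reduce coefficients mod 9: 1·t ≡ 7 (mod 9).
    So t ≡ 7 (mod 9).
    Then x = 5 + 55·7 = 390, valid modulo lcm(55, 9) = 495: x ≡ 390 (mod 495).
Verify: 390 mod 5 = 0 ✓, 390 mod 11 = 5 ✓, 390 mod 9 = 3 ✓.

x ≡ 390 (mod 495).


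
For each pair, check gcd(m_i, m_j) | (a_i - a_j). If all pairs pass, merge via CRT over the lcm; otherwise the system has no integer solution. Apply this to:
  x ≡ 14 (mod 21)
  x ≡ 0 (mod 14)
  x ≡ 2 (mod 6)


Moduli 21, 14, 6 are not pairwise coprime, so CRT works modulo lcm(m_i) when all pairwise compatibility conditions hold.
Pairwise compatibility: gcd(m_i, m_j) must divide a_i - a_j for every pair.
Merge one congruence at a time:
  Start: x ≡ 14 (mod 21).
  Combine with x ≡ 0 (mod 14): gcd(21, 14) = 7; 0 - 14 = -14, which IS divisible by 7, so compatible.
    Write x = 14 + 21·t and substitute into x ≡ 0 (mod 14): 21·t ≡ 0 − 14 = -14 (mod 14).
    Divide the congruence (and modulus) by g = 7: 3·t ≡ -2 (mod 2).
    Reduce coefficients mod 2: 1·t ≡ 0 (mod 2).
    So t ≡ 0 (mod 2).
    Then x = 14 + 21·0 = 14, valid modulo lcm(21, 14) = 42: x ≡ 14 (mod 42).
  Combine with x ≡ 2 (mod 6): gcd(42, 6) = 6; 2 - 14 = -12, which IS divisible by 6, so compatible.
    Write x = 14 + 42·t and substitute into x ≡ 2 (mod 6): 42·t ≡ 2 − 14 = -12 (mod 6).
    Divide the congruence (and modulus) by g = 6: 7·t ≡ -2 (mod 1).
    Modulo 1 every t works; take t = 0.
    Then x = 14 + 42·0 = 14, valid modulo lcm(42, 6) = 42: x ≡ 14 (mod 42).
Verify: 14 mod 21 = 14, 14 mod 14 = 0, 14 mod 6 = 2.

x ≡ 14 (mod 42).


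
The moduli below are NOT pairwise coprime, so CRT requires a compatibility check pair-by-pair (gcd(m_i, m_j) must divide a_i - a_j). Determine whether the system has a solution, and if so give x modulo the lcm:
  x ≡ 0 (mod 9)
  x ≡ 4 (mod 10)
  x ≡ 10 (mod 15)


Moduli 9, 10, 15 are not pairwise coprime, so CRT works modulo lcm(m_i) when all pairwise compatibility conditions hold.
Pairwise compatibility: gcd(m_i, m_j) must divide a_i - a_j for every pair.
Merge one congruence at a time:
  Start: x ≡ 0 (mod 9).
  Combine with x ≡ 4 (mod 10): gcd(9, 10) = 1; 4 - 0 = 4, which IS divisible by 1, so compatible.
    Write x = 0 + 9·t and substitute into x ≡ 4 (mod 10): 9·t ≡ 4 − 0 = 4 (mod 10).
    The inverse of 9 mod 10 is 9 (since 9·9 = 81 = 8·10 + 1), so t ≡ 9·4 = 36 ≡ 6 (mod 10).
    Then x = 0 + 9·6 = 54, valid modulo lcm(9, 10) = 90: x ≡ 54 (mod 90).
  Combine with x ≡ 10 (mod 15): gcd(90, 15) = 15, and 10 - 54 = -44 is NOT divisible by 15.
    ⇒ system is inconsistent (no integer solution).

No solution (the system is inconsistent).


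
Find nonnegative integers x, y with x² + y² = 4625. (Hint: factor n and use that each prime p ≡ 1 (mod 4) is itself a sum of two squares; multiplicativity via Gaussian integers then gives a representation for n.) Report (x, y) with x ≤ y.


Step 1: Factor n = 4625 = 5^3 · 37.
Step 2: Check the mod-4 condition on each prime factor: 5 ≡ 1 (mod 4), exponent 3; 37 ≡ 1 (mod 4), exponent 1.
All primes ≡ 3 (mod 4) appear to even exponent (or don't appear), so by the two-squares theorem n IS expressible as a sum of two squares.
Step 3: Build a representation. Group n = k² · m with k = 5 and m = 5 · 37 = 185 (a product of primes ≡ 1 (mod 4)); a representation of m scales to one of n via (k·x)² + (k·y)² = k²(x² + y²). Each prime p ≡ 1 (mod 4) is itself a sum of two squares; find a² by testing p − a² for a perfect square:
  5: 5 − 1² = 4 = 2² ⇒ 5 = 1² + 2².
  37: 37 − 1² = 36 = 6² ⇒ 37 = 1² + 6².
  Combine using the Brahmagupta–Fibonacci identity (a² + b²)(c² + d²) = (ac − bd)² + (ad + bc)² = (ac + bd)² + (ad − bc)²:
  5 · 37 = 185: from (1² + 2²)(1² + 6²), take (1·1 − 2·6, 1·6 + 2·1) = (1 − 12, 6 + 2) = (-11, 8); dropping signs (only squares matter) gives (11, 8); check 11² + 8² = 121 + 64 = 185 ✓.
  Scale by k = 5: (5·11, 5·8) = (55, 40).
Step 4: Order so x ≤ y and verify: 40² + 55² = 1600 + 3025 = 4625 = n. ✓

n = 4625 = 40² + 55² (one valid representation with x ≤ y).


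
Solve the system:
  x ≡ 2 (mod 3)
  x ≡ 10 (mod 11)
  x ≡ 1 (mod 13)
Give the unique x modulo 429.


Moduli 3, 11, 13 are pairwise coprime; by CRT there is a unique solution modulo M = 3 · 11 · 13 = 429.
Solve pairwise, accumulating the modulus:
  Start with x ≡ 2 (mod 3).
  Combine with x ≡ 10 (mod 11): since gcd(3, 11) = 1, we get a unique residue mod 33.
    Write x = 2 + 3·t and substitute into x ≡ 10 (mod 11): 3·t ≡ 10 − 2 = 8 (mod 11).
    The inverse of 3 mod 11 is 4 (since 3·4 = 12 = 1·11 + 1), so t ≡ 4·8 = 32 ≡ 10 (mod 11).
    Then x = 2 + 3·10 = 32, valid modulo lcm(3, 11) = 33: x ≡ 32 (mod 33).
  Combine with x ≡ 1 (mod 13): since gcd(33, 13) = 1, we get a unique residue mod 429.
    Write x = 32 + 33·t and substitute into x ≡ 1 (mod 13): 33·t ≡ 1 − 32 = -31 (mod 13).
    Reduce coefficients mod 13: 7·t ≡ 8 (mod 13).
    The inverse of 7 mod 13 is 2 (since 7·2 = 14 = 1·13 + 1), so t ≡ 2·8 = 16 ≡ 3 (mod 13).
    Then x = 32 + 33·3 = 131, valid modulo lcm(33, 13) = 429: x ≡ 131 (mod 429).
Verify: 131 mod 3 = 2 ✓, 131 mod 11 = 10 ✓, 131 mod 13 = 1 ✓.

x ≡ 131 (mod 429).


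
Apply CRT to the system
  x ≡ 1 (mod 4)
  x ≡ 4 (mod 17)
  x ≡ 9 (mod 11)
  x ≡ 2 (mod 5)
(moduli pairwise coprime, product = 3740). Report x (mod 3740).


Product of moduli M = 4 · 17 · 11 · 5 = 3740.
Merge one congruence at a time:
  Start: x ≡ 1 (mod 4).
  Combine with x ≡ 4 (mod 17); new modulus lcm = 68.
    Write x = 1 + 4·t and substitute into x ≡ 4 (mod 17): 4·t ≡ 4 − 1 = 3 (mod 17).
    The inverse of 4 mod 17 is 13 (since 4·13 = 52 = 3·17 + 1), so t ≡ 13·3 = 39 ≡ 5 (mod 17).
    Then x = 1 + 4·5 = 21, valid modulo lcm(4, 17) = 68: x ≡ 21 (mod 68).
  Combine with x ≡ 9 (mod 11); new modulus lcm = 748.
    Write x = 21 + 68·t and substitute into x ≡ 9 (mod 11): 68·t ≡ 9 − 21 = -12 (mod 11).
    Reduce coefficients mod 11: 2·t ≡ 10 (mod 11).
    The inverse of 2 mod 11 is 6 (since 2·6 = 12 = 1·11 + 1), so t ≡ 6·10 = 60 ≡ 5 (mod 11).
    Then x = 21 + 68·5 = 361, valid modulo lcm(68, 11) = 748: x ≡ 361 (mod 748).
  Combine with x ≡ 2 (mod 5); new modulus lcm = 3740.
    Write x = 361 + 748·t and substitute into x ≡ 2 (mod 5): 748·t ≡ 2 − 361 = -359 (mod 5).
    Reduce coefficients mod 5: 3·t ≡ 1 (mod 5).
    The inverse of 3 mod 5 is 2 (since 3·2 = 6 = 1·5 + 1), so t ≡ 2·1 = 2 ≡ 2 (mod 5).
    Then x = 361 + 748·2 = 1857, valid modulo lcm(748, 5) = 3740: x ≡ 1857 (mod 3740).
Verify against each original: 1857 mod 4 = 1, 1857 mod 17 = 4, 1857 mod 11 = 9, 1857 mod 5 = 2.

x ≡ 1857 (mod 3740).


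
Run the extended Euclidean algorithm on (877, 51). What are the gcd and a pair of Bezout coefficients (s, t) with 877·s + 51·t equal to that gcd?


Euclidean algorithm on (877, 51) — divide until remainder is 0:
  877 = 17 · 51 + 10
  51 = 5 · 10 + 1
  10 = 10 · 1 + 0
gcd(877, 51) = 1.
Track Bezout coefficients alongside the remainders: start with r₀ = 877 = a·1 + b·0 (s = 1, t = 0) and r₁ = 51 = a·0 + b·1 (s = 0, t = 1); each new remainder r_{k+1} = r_{k-1} − q_k·r_k inherits s_{k+1} = s_{k-1} − q_k·s_k, t_{k+1} = t_{k-1} − q_k·t_k, so r_k = a·s_k + b·t_k at every step:
  q = 17: r = 10, s = 1 − 17·0 = 1, t = 0 − 17·1 = -17  (check: 877·1 + 51·(-17) = 10)
  q = 5: r = 1, s = 0 − 5·1 = -5, t = 1 − 5·(-17) = 86  (check: 877·(-5) + 51·86 = 1)
The row with r = 1 (the gcd) gives the Bezout coefficients s = -5, t = 86.
Result: 877 · (-5) + 51 · (86) = 1.

gcd(877, 51) = 1; s = -5, t = 86 (check: 877·(-5) + 51·86 = 1).


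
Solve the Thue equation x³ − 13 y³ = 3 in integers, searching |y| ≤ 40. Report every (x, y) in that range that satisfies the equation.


The equation is x³ - 13y³ = 3. For fixed y, x³ = 13·y³ + 3, so a solution requires the RHS to be a perfect cube.
Strategy: iterate y from -40 to 40, compute RHS = 13·y³ + 3, and check whether it is a (positive or negative) perfect cube.
Check small values of y:
  y = 0: RHS = 3 is not a perfect cube.
  y = 1: RHS = 16 is not a perfect cube.
  y = -1: RHS = -10 is not a perfect cube.
  y = 2: RHS = 107 is not a perfect cube.
  y = -2: RHS = -101 is not a perfect cube.
  y = 3: RHS = 354 is not a perfect cube.
  y = -3: RHS = -348 is not a perfect cube.
Continuing the search up to |y| = 40 finds no solutions either.
No (x, y) in the scanned range satisfies the equation.

No integer solutions with |y| ≤ 40.


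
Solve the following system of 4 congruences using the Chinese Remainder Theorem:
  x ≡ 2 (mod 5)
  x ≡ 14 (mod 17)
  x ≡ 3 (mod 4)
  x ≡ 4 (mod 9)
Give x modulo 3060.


Product of moduli M = 5 · 17 · 4 · 9 = 3060.
Merge one congruence at a time:
  Start: x ≡ 2 (mod 5).
  Combine with x ≡ 14 (mod 17); new modulus lcm = 85.
    Write x = 2 + 5·t and substitute into x ≡ 14 (mod 17): 5·t ≡ 14 − 2 = 12 (mod 17).
    The inverse of 5 mod 17 is 7 (since 5·7 = 35 = 2·17 + 1), so t ≡ 7·12 = 84 ≡ 16 (mod 17).
    Then x = 2 + 5·16 = 82, valid modulo lcm(5, 17) = 85: x ≡ 82 (mod 85).
  Combine with x ≡ 3 (mod 4); new modulus lcm = 340.
    Write x = 82 + 85·t and substitute into x ≡ 3 (mod 4): 85·t ≡ 3 − 82 = -79 (mod 4).
    Reduce coefficients mod 4: 1·t ≡ 1 (mod 4).
    So t ≡ 1 (mod 4).
    Then x = 82 + 85·1 = 167, valid modulo lcm(85, 4) = 340: x ≡ 167 (mod 340).
  Combine with x ≡ 4 (mod 9); new modulus lcm = 3060.
    Write x = 167 + 340·t and substitute into x ≡ 4 (mod 9): 340·t ≡ 4 − 167 = -163 (mod 9).
    Reduce coefficients mod 9: 7·t ≡ 8 (mod 9).
    The inverse of 7 mod 9 is 4 (since 7·4 = 28 = 3·9 + 1), so t ≡ 4·8 = 32 ≡ 5 (mod 9).
    Then x = 167 + 340·5 = 1867, valid modulo lcm(340, 9) = 3060: x ≡ 1867 (mod 3060).
Verify against each original: 1867 mod 5 = 2, 1867 mod 17 = 14, 1867 mod 4 = 3, 1867 mod 9 = 4.

x ≡ 1867 (mod 3060).


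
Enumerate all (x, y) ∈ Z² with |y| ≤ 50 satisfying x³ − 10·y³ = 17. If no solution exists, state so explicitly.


The equation is x³ - 10y³ = 17. For fixed y, x³ = 10·y³ + 17, so a solution requires the RHS to be a perfect cube.
Strategy: iterate y from -50 to 50, compute RHS = 10·y³ + 17, and check whether it is a (positive or negative) perfect cube.
Check small values of y:
  y = 0: RHS = 17 is not a perfect cube.
  y = 1: RHS = 27 = (3)³ ⇒ x = 3 works.
  y = -1: RHS = 7 is not a perfect cube.
  y = 2: RHS = 97 is not a perfect cube.
  y = -2: RHS = -63 is not a perfect cube.
  y = 3: RHS = 287 is not a perfect cube.
  y = -3: RHS = -253 is not a perfect cube.
Continuing the search up to |y| = 50 finds no further solutions beyond those listed.
Collected solutions: (3, 1).

Solutions (with |y| ≤ 50): (3, 1).


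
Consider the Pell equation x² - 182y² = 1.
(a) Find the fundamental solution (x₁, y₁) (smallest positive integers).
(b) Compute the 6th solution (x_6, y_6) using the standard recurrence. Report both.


Step 1: Find the fundamental solution (x₁, y₁) of x² - 182y² = 1.
  Expand √182 as a continued fraction. a₀ = ⌊√182⌋ = 13; iterate m_{k+1} = d_k·a_k − m_k, d_{k+1} = (182 − m_{k+1}²)/d_k, a_{k+1} = ⌊(a₀ + m_{k+1})/d_{k+1}⌋ (starting m₀ = 0, d₀ = 1), with convergents p_k = a_k·p_{k-1} + p_{k-2}, q_k = a_k·q_{k-1} + q_{k-2} (p₋₁ = 1, q₋₁ = 0):
  k = 0: a₀ = 13; p₀/q₀ = 13/1; p₀² − 182·q₀² = 169 − 182 = -13.
  k = 1: m = 13, d = 13, a = ⌊(13 + 13)/13⌋ = 2; p/q = (2·13 + 1)/(2·1 + 0) = 27/2; p² − 182·q² = 729 − 728 = 1.
  The first convergent with p² − 182·q² = 1 gives the fundamental solution (x₁, y₁) = (27, 2).
Step 2: Apply the recurrence (x_{n+1}, y_{n+1}) = (x₁x_n + 182y₁y_n, x₁y_n + y₁x_n) repeatedly.
  From (x_1, y_1) = (27, 2): x_2 = 27·27 + 182·2·2 = 1457; y_2 = 27·2 + 2·27 = 108.
  From (x_2, y_2) = (1457, 108): x_3 = 27·1457 + 182·2·108 = 78651; y_3 = 27·108 + 2·1457 = 5830.
  From (x_3, y_3) = (78651, 5830): x_4 = 27·78651 + 182·2·5830 = 4245697; y_4 = 27·5830 + 2·78651 = 314712.
  From (x_4, y_4) = (4245697, 314712): x_5 = 27·4245697 + 182·2·314712 = 229188987; y_5 = 27·314712 + 2·4245697 = 16988618.
  From (x_5, y_5) = (229188987, 16988618): x_6 = 27·229188987 + 182·2·16988618 = 12371959601; y_6 = 27·16988618 + 2·229188987 = 917070660.
Step 3: Verify x_6² - 182·y_6² = 153065384368776079201 - 153065384368776079200 = 1 (should be 1). ✓

(x_1, y_1) = (27, 2); (x_6, y_6) = (12371959601, 917070660).


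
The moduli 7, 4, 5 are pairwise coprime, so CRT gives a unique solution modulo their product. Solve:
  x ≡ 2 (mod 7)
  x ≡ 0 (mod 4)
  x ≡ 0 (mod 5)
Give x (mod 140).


Moduli 7, 4, 5 are pairwise coprime; by CRT there is a unique solution modulo M = 7 · 4 · 5 = 140.
Solve pairwise, accumulating the modulus:
  Start with x ≡ 2 (mod 7).
  Combine with x ≡ 0 (mod 4): since gcd(7, 4) = 1, we get a unique residue mod 28.
    Write x = 2 + 7·t and substitute into x ≡ 0 (mod 4): 7·t ≡ 0 − 2 = -2 (mod 4).
    Reduce coefficients mod 4: 3·t ≡ 2 (mod 4).
    The inverse of 3 mod 4 is 3 (since 3·3 = 9 = 2·4 + 1), so t ≡ 3·2 = 6 ≡ 2 (mod 4).
    Then x = 2 + 7·2 = 16, valid modulo lcm(7, 4) = 28: x ≡ 16 (mod 28).
  Combine with x ≡ 0 (mod 5): since gcd(28, 5) = 1, we get a unique residue mod 140.
    Write x = 16 + 28·t and substitute into x ≡ 0 (mod 5): 28·t ≡ 0 − 16 = -16 (mod 5).
    Reduce coefficients mod 5: 3·t ≡ 4 (mod 5).
    The inverse of 3 mod 5 is 2 (since 3·2 = 6 = 1·5 + 1), so t ≡ 2·4 = 8 ≡ 3 (mod 5).
    Then x = 16 + 28·3 = 100, valid modulo lcm(28, 5) = 140: x ≡ 100 (mod 140).
Verify: 100 mod 7 = 2 ✓, 100 mod 4 = 0 ✓, 100 mod 5 = 0 ✓.

x ≡ 100 (mod 140).


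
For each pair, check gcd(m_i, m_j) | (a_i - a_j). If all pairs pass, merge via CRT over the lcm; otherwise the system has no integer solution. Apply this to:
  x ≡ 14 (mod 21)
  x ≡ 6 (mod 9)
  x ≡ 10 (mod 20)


Moduli 21, 9, 20 are not pairwise coprime, so CRT works modulo lcm(m_i) when all pairwise compatibility conditions hold.
Pairwise compatibility: gcd(m_i, m_j) must divide a_i - a_j for every pair.
Merge one congruence at a time:
  Start: x ≡ 14 (mod 21).
  Combine with x ≡ 6 (mod 9): gcd(21, 9) = 3, and 6 - 14 = -8 is NOT divisible by 3.
    ⇒ system is inconsistent (no integer solution).

No solution (the system is inconsistent).


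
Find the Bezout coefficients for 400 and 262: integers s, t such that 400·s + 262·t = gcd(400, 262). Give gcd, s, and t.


Euclidean algorithm on (400, 262) — divide until remainder is 0:
  400 = 1 · 262 + 138
  262 = 1 · 138 + 124
  138 = 1 · 124 + 14
  124 = 8 · 14 + 12
  14 = 1 · 12 + 2
  12 = 6 · 2 + 0
gcd(400, 262) = 2.
Track Bezout coefficients alongside the remainders: start with r₀ = 400 = a·1 + b·0 (s = 1, t = 0) and r₁ = 262 = a·0 + b·1 (s = 0, t = 1); each new remainder r_{k+1} = r_{k-1} − q_k·r_k inherits s_{k+1} = s_{k-1} − q_k·s_k, t_{k+1} = t_{k-1} − q_k·t_k, so r_k = a·s_k + b·t_k at every step:
  q = 1: r = 138, s = 1 − 1·0 = 1, t = 0 − 1·1 = -1  (check: 400·1 + 262·(-1) = 138)
  q = 1: r = 124, s = 0 − 1·1 = -1, t = 1 − 1·(-1) = 2  (check: 400·(-1) + 262·2 = 124)
  q = 1: r = 14, s = 1 − 1·(-1) = 2, t = -1 − 1·2 = -3  (check: 400·2 + 262·(-3) = 14)
  q = 8: r = 12, s = -1 − 8·2 = -17, t = 2 − 8·(-3) = 26  (check: 400·(-17) + 262·26 = 12)
  q = 1: r = 2, s = 2 − 1·(-17) = 19, t = -3 − 1·26 = -29  (check: 400·19 + 262·(-29) = 2)
The row with r = 2 (the gcd) gives the Bezout coefficients s = 19, t = -29.
Result: 400 · (19) + 262 · (-29) = 2.

gcd(400, 262) = 2; s = 19, t = -29 (check: 400·19 + 262·(-29) = 2).


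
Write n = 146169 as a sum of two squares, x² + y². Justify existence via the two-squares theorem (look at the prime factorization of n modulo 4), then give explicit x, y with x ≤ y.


Step 1: Factor n = 146169 = 3^2 · 109 · 149.
Step 2: Check the mod-4 condition on each prime factor: 3 ≡ 3 (mod 4), exponent 2 (must be even); 109 ≡ 1 (mod 4), exponent 1; 149 ≡ 1 (mod 4), exponent 1.
All primes ≡ 3 (mod 4) appear to even exponent (or don't appear), so by the two-squares theorem n IS expressible as a sum of two squares.
Step 3: Build a representation. Group n = k² · m with k = 3 and m = 109 · 149 = 16241 (a product of primes ≡ 1 (mod 4)); a representation of m scales to one of n via (k·x)² + (k·y)² = k²(x² + y²). Each prime p ≡ 1 (mod 4) is itself a sum of two squares; find a² by testing p − a² for a perfect square:
  109: 109 − 1² = 108, 109 − 2² = 105, 109 − 3² = 100 = 10² ⇒ 109 = 3² + 10².
  149: 149 − 1² = 148, 149 − 2² = 145, 149 − 3² = 140, 149 − 4² = 133, 149 − 5² = 124, 149 − 6² = 113, 149 − 7² = 100 = 10² ⇒ 149 = 7² + 10².
  Combine using the Brahmagupta–Fibonacci identity (a² + b²)(c² + d²) = (ac − bd)² + (ad + bc)² = (ac + bd)² + (ad − bc)²:
  109 · 149 = 16241: from (3² + 10²)(7² + 10²), take (3·7 − 10·10, 3·10 + 10·7) = (21 − 100, 30 + 70) = (-79, 100); dropping signs (only squares matter) gives (79, 100); check 79² + 100² = 6241 + 10000 = 16241 ✓.
  Scale by k = 3: (3·79, 3·100) = (237, 300).
Step 4: Order so x ≤ y and verify: 237² + 300² = 56169 + 90000 = 146169 = n. ✓

n = 146169 = 237² + 300² (one valid representation with x ≤ y).


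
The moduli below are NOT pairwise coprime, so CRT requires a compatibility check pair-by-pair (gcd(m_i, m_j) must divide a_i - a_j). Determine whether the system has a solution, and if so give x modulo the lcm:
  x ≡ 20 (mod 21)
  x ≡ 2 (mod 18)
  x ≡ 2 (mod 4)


Moduli 21, 18, 4 are not pairwise coprime, so CRT works modulo lcm(m_i) when all pairwise compatibility conditions hold.
Pairwise compatibility: gcd(m_i, m_j) must divide a_i - a_j for every pair.
Merge one congruence at a time:
  Start: x ≡ 20 (mod 21).
  Combine with x ≡ 2 (mod 18): gcd(21, 18) = 3; 2 - 20 = -18, which IS divisible by 3, so compatible.
    Write x = 20 + 21·t and substitute into x ≡ 2 (mod 18): 21·t ≡ 2 − 20 = -18 (mod 18).
    Divide the congruence (and modulus) by g = 3: 7·t ≡ -6 (mod 6).
    Reduce coefficients mod 6: 1·t ≡ 0 (mod 6).
    So t ≡ 0 (mod 6).
    Then x = 20 + 21·0 = 20, valid modulo lcm(21, 18) = 126: x ≡ 20 (mod 126).
  Combine with x ≡ 2 (mod 4): gcd(126, 4) = 2; 2 - 20 = -18, which IS divisible by 2, so compatible.
    Write x = 20 + 126·t and substitute into x ≡ 2 (mod 4): 126·t ≡ 2 − 20 = -18 (mod 4).
    Divide the congruence (and modulus) by g = 2: 63·t ≡ -9 (mod 2).
    Reduce coefficients mod 2: 1·t ≡ 1 (mod 2).
    So t ≡ 1 (mod 2).
    Then x = 20 + 126·1 = 146, valid modulo lcm(126, 4) = 252: x ≡ 146 (mod 252).
Verify: 146 mod 21 = 20, 146 mod 18 = 2, 146 mod 4 = 2.

x ≡ 146 (mod 252).


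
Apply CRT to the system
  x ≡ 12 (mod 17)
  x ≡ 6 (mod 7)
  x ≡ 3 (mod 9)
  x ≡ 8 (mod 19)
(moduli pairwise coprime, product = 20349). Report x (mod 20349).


Product of moduli M = 17 · 7 · 9 · 19 = 20349.
Merge one congruence at a time:
  Start: x ≡ 12 (mod 17).
  Combine with x ≡ 6 (mod 7); new modulus lcm = 119.
    Write x = 12 + 17·t and substitute into x ≡ 6 (mod 7): 17·t ≡ 6 − 12 = -6 (mod 7).
    Reduce coefficients mod 7: 3·t ≡ 1 (mod 7).
    The inverse of 3 mod 7 is 5 (since 3·5 = 15 = 2·7 + 1), so t ≡ 5·1 = 5 ≡ 5 (mod 7).
    Then x = 12 + 17·5 = 97, valid modulo lcm(17, 7) = 119: x ≡ 97 (mod 119).
  Combine with x ≡ 3 (mod 9); new modulus lcm = 1071.
    Write x = 97 + 119·t and substitute into x ≡ 3 (mod 9): 119·t ≡ 3 − 97 = -94 (mod 9).
    Reduce coefficients mod 9: 2·t ≡ 5 (mod 9).
    The inverse of 2 mod 9 is 5 (since 2·5 = 10 = 1·9 + 1), so t ≡ 5·5 = 25 ≡ 7 (mod 9).
    Then x = 97 + 119·7 = 930, valid modulo lcm(119, 9) = 1071: x ≡ 930 (mod 1071).
  Combine with x ≡ 8 (mod 19); new modulus lcm = 20349.
    Write x = 930 + 1071·t and substitute into x ≡ 8 (mod 19): 1071·t ≡ 8 − 930 = -922 (mod 19).
    Reduce coefficients mod 19: 7·t ≡ 9 (mod 19).
    The inverse of 7 mod 19 is 11 (since 7·11 = 77 = 4·19 + 1), so t ≡ 11·9 = 99 ≡ 4 (mod 19).
    Then x = 930 + 1071·4 = 5214, valid modulo lcm(1071, 19) = 20349: x ≡ 5214 (mod 20349).
Verify against each original: 5214 mod 17 = 12, 5214 mod 7 = 6, 5214 mod 9 = 3, 5214 mod 19 = 8.

x ≡ 5214 (mod 20349).


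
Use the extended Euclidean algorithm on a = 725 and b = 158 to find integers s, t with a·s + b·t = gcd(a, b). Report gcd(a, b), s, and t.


Euclidean algorithm on (725, 158) — divide until remainder is 0:
  725 = 4 · 158 + 93
  158 = 1 · 93 + 65
  93 = 1 · 65 + 28
  65 = 2 · 28 + 9
  28 = 3 · 9 + 1
  9 = 9 · 1 + 0
gcd(725, 158) = 1.
Track Bezout coefficients alongside the remainders: start with r₀ = 725 = a·1 + b·0 (s = 1, t = 0) and r₁ = 158 = a·0 + b·1 (s = 0, t = 1); each new remainder r_{k+1} = r_{k-1} − q_k·r_k inherits s_{k+1} = s_{k-1} − q_k·s_k, t_{k+1} = t_{k-1} − q_k·t_k, so r_k = a·s_k + b·t_k at every step:
  q = 4: r = 93, s = 1 − 4·0 = 1, t = 0 − 4·1 = -4  (check: 725·1 + 158·(-4) = 93)
  q = 1: r = 65, s = 0 − 1·1 = -1, t = 1 − 1·(-4) = 5  (check: 725·(-1) + 158·5 = 65)
  q = 1: r = 28, s = 1 − 1·(-1) = 2, t = -4 − 1·5 = -9  (check: 725·2 + 158·(-9) = 28)
  q = 2: r = 9, s = -1 − 2·2 = -5, t = 5 − 2·(-9) = 23  (check: 725·(-5) + 158·23 = 9)
  q = 3: r = 1, s = 2 − 3·(-5) = 17, t = -9 − 3·23 = -78  (check: 725·17 + 158·(-78) = 1)
The row with r = 1 (the gcd) gives the Bezout coefficients s = 17, t = -78.
Result: 725 · (17) + 158 · (-78) = 1.

gcd(725, 158) = 1; s = 17, t = -78 (check: 725·17 + 158·(-78) = 1).


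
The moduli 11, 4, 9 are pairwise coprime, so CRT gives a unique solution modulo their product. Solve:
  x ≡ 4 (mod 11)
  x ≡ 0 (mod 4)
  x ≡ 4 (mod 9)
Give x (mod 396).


Moduli 11, 4, 9 are pairwise coprime; by CRT there is a unique solution modulo M = 11 · 4 · 9 = 396.
Solve pairwise, accumulating the modulus:
  Start with x ≡ 4 (mod 11).
  Combine with x ≡ 0 (mod 4): since gcd(11, 4) = 1, we get a unique residue mod 44.
    Write x = 4 + 11·t and substitute into x ≡ 0 (mod 4): 11·t ≡ 0 − 4 = -4 (mod 4).
    Reduce coefficients mod 4: 3·t ≡ 0 (mod 4).
    The inverse of 3 mod 4 is 3 (since 3·3 = 9 = 2·4 + 1), so t ≡ 3·0 = 0 ≡ 0 (mod 4).
    Then x = 4 + 11·0 = 4, valid modulo lcm(11, 4) = 44: x ≡ 4 (mod 44).
  Combine with x ≡ 4 (mod 9): since gcd(44, 9) = 1, we get a unique residue mod 396.
    Write x = 4 + 44·t and substitute into x ≡ 4 (mod 9): 44·t ≡ 4 − 4 = 0 (mod 9).
    Reduce coefficients mod 9: 8·t ≡ 0 (mod 9).
    The inverse of 8 mod 9 is 8 (since 8·8 = 64 = 7·9 + 1), so t ≡ 8·0 = 0 ≡ 0 (mod 9).
    Then x = 4 + 44·0 = 4, valid modulo lcm(44, 9) = 396: x ≡ 4 (mod 396).
Verify: 4 mod 11 = 4 ✓, 4 mod 4 = 0 ✓, 4 mod 9 = 4 ✓.

x ≡ 4 (mod 396).


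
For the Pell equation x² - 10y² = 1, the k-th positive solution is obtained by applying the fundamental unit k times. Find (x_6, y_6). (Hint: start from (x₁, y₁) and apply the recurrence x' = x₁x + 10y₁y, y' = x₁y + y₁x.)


Step 1: Find the fundamental solution (x₁, y₁) of x² - 10y² = 1.
  Expand √10 as a continued fraction. a₀ = ⌊√10⌋ = 3; iterate m_{k+1} = d_k·a_k − m_k, d_{k+1} = (10 − m_{k+1}²)/d_k, a_{k+1} = ⌊(a₀ + m_{k+1})/d_{k+1}⌋ (starting m₀ = 0, d₀ = 1), with convergents p_k = a_k·p_{k-1} + p_{k-2}, q_k = a_k·q_{k-1} + q_{k-2} (p₋₁ = 1, q₋₁ = 0):
  k = 0: a₀ = 3; p₀/q₀ = 3/1; p₀² − 10·q₀² = 9 − 10 = -1.
  k = 1: m = 3, d = 1, a = ⌊(3 + 3)/1⌋ = 6; p/q = (6·3 + 1)/(6·1 + 0) = 19/6; p² − 10·q² = 361 − 360 = 1.
  The first convergent with p² − 10·q² = 1 gives the fundamental solution (x₁, y₁) = (19, 6).
Step 2: Apply the recurrence (x_{n+1}, y_{n+1}) = (x₁x_n + 10y₁y_n, x₁y_n + y₁x_n) repeatedly.
  From (x_1, y_1) = (19, 6): x_2 = 19·19 + 10·6·6 = 721; y_2 = 19·6 + 6·19 = 228.
  From (x_2, y_2) = (721, 228): x_3 = 19·721 + 10·6·228 = 27379; y_3 = 19·228 + 6·721 = 8658.
  From (x_3, y_3) = (27379, 8658): x_4 = 19·27379 + 10·6·8658 = 1039681; y_4 = 19·8658 + 6·27379 = 328776.
  From (x_4, y_4) = (1039681, 328776): x_5 = 19·1039681 + 10·6·328776 = 39480499; y_5 = 19·328776 + 6·1039681 = 12484830.
  From (x_5, y_5) = (39480499, 12484830): x_6 = 19·39480499 + 10·6·12484830 = 1499219281; y_6 = 19·12484830 + 6·39480499 = 474094764.
Step 3: Verify x_6² - 10·y_6² = 2247658452522156961 - 2247658452522156960 = 1 (should be 1). ✓

(x_1, y_1) = (19, 6); (x_6, y_6) = (1499219281, 474094764).


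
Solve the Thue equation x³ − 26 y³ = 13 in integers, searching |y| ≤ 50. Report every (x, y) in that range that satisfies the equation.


The equation is x³ - 26y³ = 13. For fixed y, x³ = 26·y³ + 13, so a solution requires the RHS to be a perfect cube.
Strategy: iterate y from -50 to 50, compute RHS = 26·y³ + 13, and check whether it is a (positive or negative) perfect cube.
Check small values of y:
  y = 0: RHS = 13 is not a perfect cube.
  y = 1: RHS = 39 is not a perfect cube.
  y = -1: RHS = -13 is not a perfect cube.
  y = 2: RHS = 221 is not a perfect cube.
  y = -2: RHS = -195 is not a perfect cube.
  y = 3: RHS = 715 is not a perfect cube.
  y = -3: RHS = -689 is not a perfect cube.
Continuing the search up to |y| = 50 finds no solutions either.
No (x, y) in the scanned range satisfies the equation.

No integer solutions with |y| ≤ 50.


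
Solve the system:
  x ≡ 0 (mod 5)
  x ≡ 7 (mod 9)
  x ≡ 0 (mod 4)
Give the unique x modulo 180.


Moduli 5, 9, 4 are pairwise coprime; by CRT there is a unique solution modulo M = 5 · 9 · 4 = 180.
Solve pairwise, accumulating the modulus:
  Start with x ≡ 0 (mod 5).
  Combine with x ≡ 7 (mod 9): since gcd(5, 9) = 1, we get a unique residue mod 45.
    Write x = 0 + 5·t and substitute into x ≡ 7 (mod 9): 5·t ≡ 7 − 0 = 7 (mod 9).
    The inverse of 5 mod 9 is 2 (since 5·2 = 10 = 1·9 + 1), so t ≡ 2·7 = 14 ≡ 5 (mod 9).
    Then x = 0 + 5·5 = 25, valid modulo lcm(5, 9) = 45: x ≡ 25 (mod 45).
  Combine with x ≡ 0 (mod 4): since gcd(45, 4) = 1, we get a unique residue mod 180.
    Write x = 25 + 45·t and substitute into x ≡ 0 (mod 4): 45·t ≡ 0 − 25 = -25 (mod 4).
    Reduce coefficients mod 4: 1·t ≡ 3 (mod 4).
    So t ≡ 3 (mod 4).
    Then x = 25 + 45·3 = 160, valid modulo lcm(45, 4) = 180: x ≡ 160 (mod 180).
Verify: 160 mod 5 = 0 ✓, 160 mod 9 = 7 ✓, 160 mod 4 = 0 ✓.

x ≡ 160 (mod 180).
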